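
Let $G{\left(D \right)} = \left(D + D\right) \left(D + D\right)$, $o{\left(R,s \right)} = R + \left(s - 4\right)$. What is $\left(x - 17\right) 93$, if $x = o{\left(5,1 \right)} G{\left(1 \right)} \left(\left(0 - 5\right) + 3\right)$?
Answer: $-3069$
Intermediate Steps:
$o{\left(R,s \right)} = -4 + R + s$ ($o{\left(R,s \right)} = R + \left(-4 + s\right) = -4 + R + s$)
$G{\left(D \right)} = 4 D^{2}$ ($G{\left(D \right)} = 2 D 2 D = 4 D^{2}$)
$x = -16$ ($x = \left(-4 + 5 + 1\right) 4 \cdot 1^{2} \left(\left(0 - 5\right) + 3\right) = 2 \cdot 4 \cdot 1 \left(-5 + 3\right) = 2 \cdot 4 \left(-2\right) = 8 \left(-2\right) = -16$)
$\left(x - 17\right) 93 = \left(-16 - 17\right) 93 = \left(-33\right) 93 = -3069$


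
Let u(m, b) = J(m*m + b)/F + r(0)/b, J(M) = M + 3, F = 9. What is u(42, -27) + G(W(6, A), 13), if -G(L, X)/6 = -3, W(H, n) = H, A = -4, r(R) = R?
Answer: 634/3 ≈ 211.33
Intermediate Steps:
G(L, X) = 18 (G(L, X) = -6*(-3) = 18)
J(M) = 3 + M
u(m, b) = ⅓ + b/9 + m²/9 (u(m, b) = (3 + (m*m + b))/9 + 0/b = (3 + (m² + b))*(⅑) + 0 = (3 + (b + m²))*(⅑) + 0 = (3 + b + m²)*(⅑) + 0 = (⅓ + b/9 + m²/9) + 0 = ⅓ + b/9 + m²/9)
u(42, -27) + G(W(6, A), 13) = (⅓ + (⅑)*(-27) + (⅑)*42²) + 18 = (⅓ - 3 + (⅑)*1764) + 18 = (⅓ - 3 + 196) + 18 = 580/3 + 18 = 634/3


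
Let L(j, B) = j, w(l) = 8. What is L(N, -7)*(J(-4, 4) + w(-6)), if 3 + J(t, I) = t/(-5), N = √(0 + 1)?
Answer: 29/5 ≈ 5.8000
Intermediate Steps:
N = 1 (N = √1 = 1)
J(t, I) = -3 - t/5 (J(t, I) = -3 + t/(-5) = -3 + t*(-⅕) = -3 - t/5)
L(N, -7)*(J(-4, 4) + w(-6)) = 1*((-3 - ⅕*(-4)) + 8) = 1*((-3 + ⅘) + 8) = 1*(-11/5 + 8) = 1*(29/5) = 29/5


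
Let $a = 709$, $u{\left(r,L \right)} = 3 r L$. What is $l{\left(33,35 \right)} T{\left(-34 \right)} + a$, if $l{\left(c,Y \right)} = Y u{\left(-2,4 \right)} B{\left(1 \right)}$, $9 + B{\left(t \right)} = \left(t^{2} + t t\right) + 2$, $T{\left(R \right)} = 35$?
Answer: $147709$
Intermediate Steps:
$u{\left(r,L \right)} = 3 L r$
$B{\left(t \right)} = -7 + 2 t^{2}$ ($B{\left(t \right)} = -9 + \left(\left(t^{2} + t t\right) + 2\right) = -9 + \left(\left(t^{2} + t^{2}\right) + 2\right) = -9 + \left(2 t^{2} + 2\right) = -9 + \left(2 + 2 t^{2}\right) = -7 + 2 t^{2}$)
$l{\left(c,Y \right)} = 120 Y$ ($l{\left(c,Y \right)} = Y 3 \cdot 4 \left(-2\right) \left(-7 + 2 \cdot 1^{2}\right) = Y \left(-24\right) \left(-7 + 2 \cdot 1\right) = - 24 Y \left(-7 + 2\right) = - 24 Y \left(-5\right) = 120 Y$)
$l{\left(33,35 \right)} T{\left(-34 \right)} + a = 120 \cdot 35 \cdot 35 + 709 = 4200 \cdot 35 + 709 = 147000 + 709 = 147709$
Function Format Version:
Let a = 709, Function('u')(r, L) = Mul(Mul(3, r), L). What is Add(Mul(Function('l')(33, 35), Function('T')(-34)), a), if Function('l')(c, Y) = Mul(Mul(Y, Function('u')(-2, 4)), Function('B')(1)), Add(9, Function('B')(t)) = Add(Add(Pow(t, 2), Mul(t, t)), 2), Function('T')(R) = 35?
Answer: 147709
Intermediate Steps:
Function('u')(r, L) = Mul(3, L, r)
Function('B')(t) = Add(-7, Mul(2, Pow(t, 2))) (Function('B')(t) = Add(-9, Add(Add(Pow(t, 2), Mul(t, t)), 2)) = Add(-9, Add(Add(Pow(t, 2), Pow(t, 2)), 2)) = Add(-9, Add(Mul(2, Pow(t, 2)), 2)) = Add(-9, Add(2, Mul(2, Pow(t, 2)))) = Add(-7, Mul(2, Pow(t, 2))))
Function('l')(c, Y) = Mul(120, Y) (Function('l')(c, Y) = Mul(Mul(Y, Mul(3, 4, -2)), Add(-7, Mul(2, Pow(1, 2)))) = Mul(Mul(Y, -24), Add(-7, Mul(2, 1))) = Mul(Mul(-24, Y), Add(-7, 2)) = Mul(Mul(-24, Y), -5) = Mul(120, Y))
Add(Mul(Function('l')(33, 35), Function('T')(-34)), a) = Add(Mul(Mul(120, 35), 35), 709) = Add(Mul(4200, 35), 709) = Add(147000, 709) = 147709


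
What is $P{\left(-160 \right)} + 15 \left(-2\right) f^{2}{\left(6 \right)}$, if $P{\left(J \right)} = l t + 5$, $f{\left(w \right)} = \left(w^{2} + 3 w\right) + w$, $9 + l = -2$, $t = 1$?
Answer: $-108006$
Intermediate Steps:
$l = -11$ ($l = -9 - 2 = -11$)
$f{\left(w \right)} = w^{2} + 4 w$
$P{\left(J \right)} = -6$ ($P{\left(J \right)} = \left(-11\right) 1 + 5 = -11 + 5 = -6$)
$P{\left(-160 \right)} + 15 \left(-2\right) f^{2}{\left(6 \right)} = -6 + 15 \left(-2\right) \left(6 \left(4 + 6\right)\right)^{2} = -6 - 30 \left(6 \cdot 10\right)^{2} = -6 - 30 \cdot 60^{2} = -6 - 108000 = -108006$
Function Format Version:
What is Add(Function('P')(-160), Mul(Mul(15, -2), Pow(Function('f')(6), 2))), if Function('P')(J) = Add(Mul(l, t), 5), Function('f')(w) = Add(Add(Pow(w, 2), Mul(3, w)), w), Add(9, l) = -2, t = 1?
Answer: -108006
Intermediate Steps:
l = -11 (l = Add(-9, -2) = -11)
Function('f')(w) = Add(Pow(w, 2), Mul(4, w))
Function('P')(J) = -6 (Function('P')(J) = Add(Mul(-11, 1), 5) = Add(-11, 5) = -6)
Add(Function('P')(-160), Mul(Mul(15, -2), Pow(Function('f')(6), 2))) = Add(-6, Mul(Mul(15, -2), Pow(Mul(6, Add(4, 6)), 2))) = Add(-6, Mul(-30, Pow(Mul(6, 10), 2))) = Add(-6, Mul(-30, Pow(60, 2))) = Add(-6, Mul(-30, 3600)) = Add(-6, -108000) = -108006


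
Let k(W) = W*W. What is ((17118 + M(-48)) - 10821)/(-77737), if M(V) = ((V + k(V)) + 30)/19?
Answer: -121929/1477003 ≈ -0.082552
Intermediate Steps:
k(W) = W**2
M(V) = 30/19 + V/19 + V**2/19 (M(V) = ((V + V**2) + 30)/19 = (30 + V + V**2)*(1/19) = 30/19 + V/19 + V**2/19)
((17118 + M(-48)) - 10821)/(-77737) = ((17118 + (30/19 + (1/19)*(-48) + (1/19)*(-48)**2)) - 10821)/(-77737) = ((17118 + (30/19 - 48/19 + (1/19)*2304)) - 10821)*(-1/77737) = ((17118 + (30/19 - 48/19 + 2304/19)) - 10821)*(-1/77737) = ((17118 + 2286/19) - 10821)*(-1/77737) = (327528/19 - 10821)*(-1/77737) = (121929/19)*(-1/77737) = -121929/1477003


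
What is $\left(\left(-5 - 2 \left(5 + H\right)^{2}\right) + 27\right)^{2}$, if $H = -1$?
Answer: $100$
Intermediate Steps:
$\left(\left(-5 - 2 \left(5 + H\right)^{2}\right) + 27\right)^{2} = \left(\left(-5 - 2 \left(5 - 1\right)^{2}\right) + 27\right)^{2} = \left(\left(-5 - 2 \cdot 4^{2}\right) + 27\right)^{2} = \left(\left(-5 - 32\right) + 27\right)^{2} = \left(-37 + 27\right)^{2} = \left(-10\right)^{2} = 100$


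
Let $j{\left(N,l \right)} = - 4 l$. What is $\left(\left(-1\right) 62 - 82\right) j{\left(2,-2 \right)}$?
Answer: $-1152$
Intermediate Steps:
$\left(\left(-1\right) 62 - 82\right) j{\left(2,-2 \right)} = \left(\left(-1\right) 62 - 82\right) \left(\left(-4\right) \left(-2\right)\right) = \left(-62 - 82\right) 8 = \left(-144\right) 8 = -1152$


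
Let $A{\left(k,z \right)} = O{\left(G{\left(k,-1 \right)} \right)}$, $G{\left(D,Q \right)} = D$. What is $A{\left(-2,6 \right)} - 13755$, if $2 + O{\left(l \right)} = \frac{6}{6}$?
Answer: $-13756$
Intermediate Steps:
$O{\left(l \right)} = -1$ ($O{\left(l \right)} = -2 + \frac{6}{6} = -2 + 6 \cdot \frac{1}{6} = -2 + 1 = -1$)
$A{\left(k,z \right)} = -1$
$A{\left(-2,6 \right)} - 13755 = -1 - 13755 = -13756$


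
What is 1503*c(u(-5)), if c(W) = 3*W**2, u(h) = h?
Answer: 112725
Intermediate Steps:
1503*c(u(-5)) = 1503*(3*(-5)**2) = 1503*(3*25) = 1503*75 = 112725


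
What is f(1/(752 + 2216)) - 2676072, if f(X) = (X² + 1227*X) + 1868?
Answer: -23557123575159/8809024 ≈ -2.6742e+6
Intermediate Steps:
f(X) = 1868 + X² + 1227*X
f(1/(752 + 2216)) - 2676072 = (1868 + (1/(752 + 2216))² + 1227/(752 + 2216)) - 2676072 = (1868 + (1/2968)² + 1227/2968) - 2676072 = (1868 + (1/2968)² + 1227*(1/2968)) - 2676072 = (1868 + 1/8809024 + 1227/2968) - 2676072 = 16458898569/8809024 - 2676072 = -23557123575159/8809024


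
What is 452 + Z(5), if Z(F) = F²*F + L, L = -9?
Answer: 568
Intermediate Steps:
Z(F) = -9 + F³ (Z(F) = F²*F - 9 = F³ - 9 = -9 + F³)
452 + Z(5) = 452 + (-9 + 5³) = 452 + (-9 + 125) = 452 + 116 = 568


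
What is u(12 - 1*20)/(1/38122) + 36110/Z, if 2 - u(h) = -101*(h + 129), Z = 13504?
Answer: 3146197088967/6752 ≈ 4.6597e+8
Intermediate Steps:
u(h) = 13031 + 101*h (u(h) = 2 - (-101)*(h + 129) = 2 - (-101)*(129 + h) = 2 - (-13029 - 101*h) = 2 + (13029 + 101*h) = 13031 + 101*h)
u(12 - 1*20)/(1/38122) + 36110/Z = (13031 + 101*(12 - 1*20))/(1/38122) + 36110/13504 = (13031 + 101*(12 - 20))/(1/38122) + 36110*(1/13504) = (13031 + 101*(-8))*38122 + 18055/6752 = (13031 - 808)*38122 + 18055/6752 = 12223*38122 + 18055/6752 = 465965206 + 18055/6752 = 3146197088967/6752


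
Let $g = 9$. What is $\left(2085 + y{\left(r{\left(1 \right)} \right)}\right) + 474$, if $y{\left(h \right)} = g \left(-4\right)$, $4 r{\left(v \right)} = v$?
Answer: $2523$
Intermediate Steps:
$r{\left(v \right)} = \frac{v}{4}$
$y{\left(h \right)} = -36$ ($y{\left(h \right)} = 9 \left(-4\right) = -36$)
$\left(2085 + y{\left(r{\left(1 \right)} \right)}\right) + 474 = \left(2085 - 36\right) + 474 = 2049 + 474 = 2523$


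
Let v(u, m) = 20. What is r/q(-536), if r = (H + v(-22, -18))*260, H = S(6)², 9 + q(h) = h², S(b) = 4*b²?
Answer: 415120/22099 ≈ 18.785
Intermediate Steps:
q(h) = -9 + h²
H = 20736 (H = (4*6²)² = (4*36)² = 144² = 20736)
r = 5396560 (r = (20736 + 20)*260 = 20756*260 = 5396560)
r/q(-536) = 5396560/(-9 + (-536)²) = 5396560/(-9 + 287296) = 5396560/287287 = 5396560*(1/287287) = 415120/22099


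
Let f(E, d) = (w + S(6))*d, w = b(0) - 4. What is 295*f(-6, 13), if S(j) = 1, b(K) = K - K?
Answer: -11505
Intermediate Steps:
b(K) = 0
w = -4 (w = 0 - 4 = -4)
f(E, d) = -3*d (f(E, d) = (-4 + 1)*d = -3*d)
295*f(-6, 13) = 295*(-3*13) = 295*(-39) = -11505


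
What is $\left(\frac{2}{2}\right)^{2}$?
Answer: $1$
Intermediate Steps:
$\left(\frac{2}{2}\right)^{2} = \left(2 \cdot \frac{1}{2}\right)^{2} = 1^{2} = 1$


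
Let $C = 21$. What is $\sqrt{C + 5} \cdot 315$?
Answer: $315 \sqrt{26} \approx 1606.2$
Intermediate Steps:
$\sqrt{C + 5} \cdot 315 = \sqrt{21 + 5} \cdot 315 = \sqrt{26} \cdot 315 = 315 \sqrt{26}$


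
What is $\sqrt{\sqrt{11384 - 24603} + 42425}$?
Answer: $\sqrt{42425 + i \sqrt{13219}} \approx 205.97 + 0.2791 i$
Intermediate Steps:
$\sqrt{\sqrt{11384 - 24603} + 42425} = \sqrt{\sqrt{-13219} + 42425} = \sqrt{i \sqrt{13219} + 42425} = \sqrt{42425 + i \sqrt{13219}}$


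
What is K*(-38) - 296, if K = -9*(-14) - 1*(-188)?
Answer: -12228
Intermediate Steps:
K = 314 (K = 126 + 188 = 314)
K*(-38) - 296 = 314*(-38) - 296 = -11932 - 296 = -12228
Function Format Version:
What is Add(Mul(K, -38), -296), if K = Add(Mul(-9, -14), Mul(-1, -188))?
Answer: -12228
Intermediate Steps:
K = 314 (K = Add(126, 188) = 314)
Add(Mul(K, -38), -296) = Add(Mul(314, -38), -296) = Add(-11932, -296) = -12228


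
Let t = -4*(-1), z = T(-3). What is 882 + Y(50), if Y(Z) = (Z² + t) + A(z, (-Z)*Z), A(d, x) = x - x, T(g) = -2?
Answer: 3386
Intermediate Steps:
z = -2
A(d, x) = 0
t = 4
Y(Z) = 4 + Z² (Y(Z) = (Z² + 4) + 0 = (4 + Z²) + 0 = 4 + Z²)
882 + Y(50) = 882 + (4 + 50²) = 882 + (4 + 2500) = 882 + 2504 = 3386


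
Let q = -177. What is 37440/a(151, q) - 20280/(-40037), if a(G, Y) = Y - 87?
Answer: -62234640/440407 ≈ -141.31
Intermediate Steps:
a(G, Y) = -87 + Y
37440/a(151, q) - 20280/(-40037) = 37440/(-87 - 177) - 20280/(-40037) = 37440/(-264) - 20280*(-1/40037) = 37440*(-1/264) + 20280/40037 = -1560/11 + 20280/40037 = -62234640/440407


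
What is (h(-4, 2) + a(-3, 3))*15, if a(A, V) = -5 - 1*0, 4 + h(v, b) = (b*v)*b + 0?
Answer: -375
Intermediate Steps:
h(v, b) = -4 + v*b**2 (h(v, b) = -4 + ((b*v)*b + 0) = -4 + (v*b**2 + 0) = -4 + v*b**2)
a(A, V) = -5 (a(A, V) = -5 + 0 = -5)
(h(-4, 2) + a(-3, 3))*15 = ((-4 - 4*2**2) - 5)*15 = ((-4 - 4*4) - 5)*15 = ((-4 - 16) - 5)*15 = (-20 - 5)*15 = -25*15 = -375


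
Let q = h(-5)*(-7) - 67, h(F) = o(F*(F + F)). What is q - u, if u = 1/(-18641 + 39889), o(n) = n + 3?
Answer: -9306625/21248 ≈ -438.00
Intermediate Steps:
o(n) = 3 + n
h(F) = 3 + 2*F**2 (h(F) = 3 + F*(F + F) = 3 + F*(2*F) = 3 + 2*F**2)
u = 1/21248 ≈ 4.7063e-5
q = -438 (q = (3 + 2*(-5)**2)*(-7) - 67 = (3 + 2*25)*(-7) - 67 = (3 + 50)*(-7) - 67 = 53*(-7) - 67 = -371 - 67 = -438)
q - u = -438 - 1*1/21248 = -438 - 1/21248 = -9306625/21248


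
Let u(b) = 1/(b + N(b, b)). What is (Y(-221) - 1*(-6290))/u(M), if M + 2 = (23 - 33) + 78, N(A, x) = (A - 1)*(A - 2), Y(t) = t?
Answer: 25647594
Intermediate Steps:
N(A, x) = (-1 + A)*(-2 + A)
M = 66 (M = -2 + ((23 - 33) + 78) = -2 + (-10 + 78) = -2 + 68 = 66)
u(b) = 1/(2 + b**2 - 2*b) (u(b) = 1/(b + (2 + b**2 - 3*b)) = 1/(2 + b**2 - 2*b))
(Y(-221) - 1*(-6290))/u(M) = (-221 - 1*(-6290))/(1/(2 + 66**2 - 2*66)) = (-221 + 6290)/(1/(2 + 4356 - 132)) = 6069/(1/4226) = 6069*4226 = 25647594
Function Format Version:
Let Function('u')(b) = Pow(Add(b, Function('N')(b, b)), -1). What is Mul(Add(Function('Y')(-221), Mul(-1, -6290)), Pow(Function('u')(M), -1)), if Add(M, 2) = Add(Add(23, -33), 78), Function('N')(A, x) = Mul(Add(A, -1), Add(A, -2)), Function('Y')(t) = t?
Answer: 25647594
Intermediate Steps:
Function('N')(A, x) = Mul(Add(-1, A), Add(-2, A))
M = 66 (M = Add(-2, Add(Add(23, -33), 78)) = Add(-2, Add(-10, 78)) = Add(-2, 68) = 66)
Function('u')(b) = Pow(Add(2, Pow(b, 2), Mul(-2, b)), -1) (Function('u')(b) = Pow(Add(b, Add(2, Pow(b, 2), Mul(-3, b))), -1) = Pow(Add(2, Pow(b, 2), Mul(-2, b)), -1))
Mul(Add(Function('Y')(-221), Mul(-1, -6290)), Pow(Function('u')(M), -1)) = Mul(Add(-221, Mul(-1, -6290)), Pow(Pow(Add(2, Pow(66, 2), Mul(-2, 66)), -1), -1)) = Mul(Add(-221, 6290), Pow(Pow(Add(2, 4356, -132), -1), -1)) = Mul(6069, Pow(Pow(4226, -1), -1)) = Mul(6069, Pow(Rational(1, 4226), -1)) = Mul(6069, 4226) = 25647594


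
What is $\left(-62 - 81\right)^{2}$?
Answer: $20449$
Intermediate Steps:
$\left(-62 - 81\right)^{2} = \left(-143\right)^{2} = 20449$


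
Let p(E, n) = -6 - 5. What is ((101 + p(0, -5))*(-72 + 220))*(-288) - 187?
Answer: -3836347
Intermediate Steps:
p(E, n) = -11
((101 + p(0, -5))*(-72 + 220))*(-288) - 187 = ((101 - 11)*(-72 + 220))*(-288) - 187 = (90*148)*(-288) - 187 = 13320*(-288) - 187 = -3836160 - 187 = -3836347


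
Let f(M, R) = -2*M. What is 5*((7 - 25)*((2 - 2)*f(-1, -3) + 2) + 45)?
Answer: 45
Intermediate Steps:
5*((7 - 25)*((2 - 2)*f(-1, -3) + 2) + 45) = 5*((7 - 25)*((2 - 2)*(-2*(-1)) + 2) + 45) = 5*(-18*(0*2 + 2) + 45) = 5*(-18*(0 + 2) + 45) = 5*(-18*2 + 45) = 5*(-36 + 45) = 5*9 = 45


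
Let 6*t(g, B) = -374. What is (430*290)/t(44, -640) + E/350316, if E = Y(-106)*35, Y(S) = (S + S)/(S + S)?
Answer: -131053209055/65509092 ≈ -2000.5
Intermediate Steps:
Y(S) = 1 (Y(S) = (2*S)/((2*S)) = (2*S)*(1/(2*S)) = 1)
t(g, B) = -187/3 (t(g, B) = (1/6)*(-374) = -187/3)
E = 35 (E = 1*35 = 35)
(430*290)/t(44, -640) + E/350316 = (430*290)/(-187/3) + 35/350316 = 124700*(-3/187) + 35*(1/350316) = -374100/187 + 35/350316 = -131053209055/65509092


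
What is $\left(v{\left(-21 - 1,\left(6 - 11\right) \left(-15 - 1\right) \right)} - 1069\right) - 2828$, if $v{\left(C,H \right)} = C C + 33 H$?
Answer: $-773$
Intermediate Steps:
$v{\left(C,H \right)} = C^{2} + 33 H$
$\left(v{\left(-21 - 1,\left(6 - 11\right) \left(-15 - 1\right) \right)} - 1069\right) - 2828 = \left(\left(\left(-21 - 1\right)^{2} + 33 \left(6 - 11\right) \left(-15 - 1\right)\right) - 1069\right) - 2828 = \left(\left(\left(-21 - 1\right)^{2} + 33 \left(\left(-5\right) \left(-16\right)\right)\right) - 1069\right) - 2828 = \left(\left(\left(-22\right)^{2} + 33 \cdot 80\right) - 1069\right) - 2828 = \left(\left(484 + 2640\right) - 1069\right) - 2828 = \left(3124 - 1069\right) - 2828 = 2055 - 2828 = -773$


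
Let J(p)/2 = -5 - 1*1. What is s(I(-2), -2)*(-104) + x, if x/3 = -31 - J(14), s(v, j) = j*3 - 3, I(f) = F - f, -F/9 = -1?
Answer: 879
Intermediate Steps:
F = 9 (F = -9*(-1) = 9)
I(f) = 9 - f
J(p) = -12 (J(p) = 2*(-5 - 1*1) = 2*(-5 - 1) = 2*(-6) = -12)
s(v, j) = -3 + 3*j (s(v, j) = 3*j - 3 = -3 + 3*j)
x = -57 (x = 3*(-31 - 1*(-12)) = 3*(-31 + 12) = 3*(-19) = -57)
s(I(-2), -2)*(-104) + x = (-3 + 3*(-2))*(-104) - 57 = (-3 - 6)*(-104) - 57 = -9*(-104) - 57 = 936 - 57 = 879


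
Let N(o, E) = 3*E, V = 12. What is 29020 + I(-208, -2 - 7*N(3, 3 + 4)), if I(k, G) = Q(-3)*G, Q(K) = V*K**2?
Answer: 12928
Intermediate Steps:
Q(K) = 12*K**2
I(k, G) = 108*G (I(k, G) = (12*(-3)**2)*G = (12*9)*G = 108*G)
29020 + I(-208, -2 - 7*N(3, 3 + 4)) = 29020 + 108*(-2 - 21*(3 + 4)) = 29020 + 108*(-2 - 21*7) = 29020 + 108*(-2 - 7*21) = 29020 + 108*(-2 - 147) = 29020 + 108*(-149) = 29020 - 16092 = 12928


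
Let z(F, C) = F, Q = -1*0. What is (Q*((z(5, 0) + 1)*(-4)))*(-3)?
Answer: 0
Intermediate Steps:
Q = 0
(Q*((z(5, 0) + 1)*(-4)))*(-3) = (0*((5 + 1)*(-4)))*(-3) = (0*(6*(-4)))*(-3) = (0*(-24))*(-3) = 0*(-3) = 0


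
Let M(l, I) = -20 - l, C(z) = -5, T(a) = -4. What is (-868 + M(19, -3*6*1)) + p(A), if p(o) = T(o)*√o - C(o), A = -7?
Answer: -902 - 4*I*√7 ≈ -902.0 - 10.583*I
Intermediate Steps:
p(o) = 5 - 4*√o (p(o) = -4*√o - 1*(-5) = -4*√o + 5 = 5 - 4*√o)
(-868 + M(19, -3*6*1)) + p(A) = (-868 + (-20 - 1*19)) + (5 - 4*I*√7) = (-868 + (-20 - 19)) + (5 - 4*I*√7) = (-868 - 39) + (5 - 4*I*√7) = -907 + (5 - 4*I*√7) = -902 - 4*I*√7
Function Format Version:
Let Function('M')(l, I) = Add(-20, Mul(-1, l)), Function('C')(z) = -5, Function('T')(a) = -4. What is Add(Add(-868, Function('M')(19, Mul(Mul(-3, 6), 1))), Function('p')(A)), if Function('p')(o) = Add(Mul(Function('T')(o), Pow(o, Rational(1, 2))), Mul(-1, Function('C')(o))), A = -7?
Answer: Add(-902, Mul(-4, I, Pow(7, Rational(1, 2)))) ≈ Add(-902.00, Mul(-10.583, I))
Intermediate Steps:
Function('p')(o) = Add(5, Mul(-4, Pow(o, Rational(1, 2)))) (Function('p')(o) = Add(Mul(-4, Pow(o, Rational(1, 2))), Mul(-1, -5)) = Add(Mul(-4, Pow(o, Rational(1, 2))), 5) = Add(5, Mul(-4, Pow(o, Rational(1, 2)))))
Add(Add(-868, Function('M')(19, Mul(Mul(-3, 6), 1))), Function('p')(A)) = Add(Add(-868, Add(-20, Mul(-1, 19))), Add(5, Mul(-4, Pow(-7, Rational(1, 2))))) = Add(Add(-868, Add(-20, -19)), Add(5, Mul(-4, Mul(I, Pow(7, Rational(1, 2)))))) = Add(Add(-868, -39), Add(5, Mul(-4, I, Pow(7, Rational(1, 2))))) = Add(-907, Add(5, Mul(-4, I, Pow(7, Rational(1, 2))))) = Add(-902, Mul(-4, I, Pow(7, Rational(1, 2))))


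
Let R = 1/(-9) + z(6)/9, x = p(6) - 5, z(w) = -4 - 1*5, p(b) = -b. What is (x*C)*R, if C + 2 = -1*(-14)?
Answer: 440/3 ≈ 146.67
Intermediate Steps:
z(w) = -9 (z(w) = -4 - 5 = -9)
x = -11 (x = -1*6 - 5 = -6 - 5 = -11)
R = -10/9 (R = 1/(-9) - 9/9 = 1*(-⅑) - 9*⅑ = -⅑ - 1 = -10/9 ≈ -1.1111)
C = 12 (C = -2 - 1*(-14) = -2 + 14 = 12)
(x*C)*R = -11*12*(-10/9) = -132*(-10/9) = 440/3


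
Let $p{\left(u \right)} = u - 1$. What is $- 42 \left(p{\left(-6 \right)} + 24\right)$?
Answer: $-714$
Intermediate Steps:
$p{\left(u \right)} = -1 + u$ ($p{\left(u \right)} = u - 1 = -1 + u$)
$- 42 \left(p{\left(-6 \right)} + 24\right) = - 42 \left(\left(-1 - 6\right) + 24\right) = - 42 \left(-7 + 24\right) = \left(-42\right) 17 = -714$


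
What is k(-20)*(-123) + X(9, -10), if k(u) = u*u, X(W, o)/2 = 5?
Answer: -49190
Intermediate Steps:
X(W, o) = 10 (X(W, o) = 2*5 = 10)
k(u) = u²
k(-20)*(-123) + X(9, -10) = (-20)²*(-123) + 10 = 400*(-123) + 10 = -49200 + 10 = -49190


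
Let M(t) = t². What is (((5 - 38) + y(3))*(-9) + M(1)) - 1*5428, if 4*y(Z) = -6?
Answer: -10233/2 ≈ -5116.5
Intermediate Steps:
y(Z) = -3/2 (y(Z) = (¼)*(-6) = -3/2)
(((5 - 38) + y(3))*(-9) + M(1)) - 1*5428 = (((5 - 38) - 3/2)*(-9) + 1²) - 1*5428 = ((-33 - 3/2)*(-9) + 1) - 5428 = (-69/2*(-9) + 1) - 5428 = (621/2 + 1) - 5428 = 623/2 - 5428 = -10233/2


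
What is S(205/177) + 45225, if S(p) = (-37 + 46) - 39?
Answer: 45195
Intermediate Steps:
S(p) = -30 (S(p) = 9 - 39 = -30)
S(205/177) + 45225 = -30 + 45225 = 45195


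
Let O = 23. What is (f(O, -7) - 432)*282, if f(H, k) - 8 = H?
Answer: -113082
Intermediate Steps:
f(H, k) = 8 + H
(f(O, -7) - 432)*282 = ((8 + 23) - 432)*282 = (31 - 432)*282 = -401*282 = -113082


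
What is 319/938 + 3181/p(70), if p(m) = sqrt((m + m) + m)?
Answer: 319/938 + 3181*sqrt(210)/210 ≈ 219.85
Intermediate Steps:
p(m) = sqrt(3)*sqrt(m) (p(m) = sqrt(2*m + m) = sqrt(3*m) = sqrt(3)*sqrt(m))
319/938 + 3181/p(70) = 319/938 + 3181/((sqrt(3)*sqrt(70))) = 319*(1/938) + 3181/(sqrt(210)) = 319/938 + 3181*(sqrt(210)/210) = 319/938 + 3181*sqrt(210)/210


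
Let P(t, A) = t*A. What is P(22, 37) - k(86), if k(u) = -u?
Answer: 900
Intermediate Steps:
P(t, A) = A*t
P(22, 37) - k(86) = 37*22 - (-1)*86 = 814 - 1*(-86) = 814 + 86 = 900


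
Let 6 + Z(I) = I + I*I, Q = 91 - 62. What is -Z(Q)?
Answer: -864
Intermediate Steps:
Q = 29
Z(I) = -6 + I + I**2 (Z(I) = -6 + (I + I*I) = -6 + (I + I**2) = -6 + I + I**2)
-Z(Q) = -(-6 + 29 + 29**2) = -(-6 + 29 + 841) = -1*864 = -864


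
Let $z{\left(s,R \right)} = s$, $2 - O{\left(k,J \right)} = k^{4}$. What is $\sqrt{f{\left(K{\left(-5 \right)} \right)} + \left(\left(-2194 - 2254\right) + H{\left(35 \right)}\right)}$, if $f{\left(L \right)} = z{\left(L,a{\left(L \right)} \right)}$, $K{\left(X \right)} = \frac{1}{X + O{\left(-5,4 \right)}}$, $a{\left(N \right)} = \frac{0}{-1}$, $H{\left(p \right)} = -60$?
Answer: $\frac{5 i \sqrt{17778837}}{314} \approx 67.142 i$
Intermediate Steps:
$O{\left(k,J \right)} = 2 - k^{4}$
$a{\left(N \right)} = 0$ ($a{\left(N \right)} = 0 \left(-1\right) = 0$)
$K{\left(X \right)} = \frac{1}{-623 + X}$ ($K{\left(X \right)} = \frac{1}{X + \left(2 - \left(-5\right)^{4}\right)} = \frac{1}{X + \left(2 - 625\right)} = \frac{1}{X - 623} = \frac{1}{-623 + X}$)
$f{\left(L \right)} = L$
$\sqrt{f{\left(K{\left(-5 \right)} \right)} + \left(\left(-2194 - 2254\right) + H{\left(35 \right)}\right)} = \sqrt{\frac{1}{-623 - 5} - 4508} = \sqrt{\frac{1}{-628} - 4508} = \sqrt{- \frac{1}{628} - 4508} = \sqrt{- \frac{2831025}{628}} = \frac{5 i \sqrt{17778837}}{314}$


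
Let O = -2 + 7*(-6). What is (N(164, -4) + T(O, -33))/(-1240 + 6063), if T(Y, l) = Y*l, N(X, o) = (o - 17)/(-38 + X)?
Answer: 8711/28938 ≈ 0.30102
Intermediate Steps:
O = -44 (O = -2 - 42 = -44)
N(X, o) = (-17 + o)/(-38 + X)
(N(164, -4) + T(O, -33))/(-1240 + 6063) = ((-17 - 4)/(-38 + 164) - 44*(-33))/(-1240 + 6063) = (-21/126 + 1452)/4823 = ((1/126)*(-21) + 1452)*(1/4823) = (-⅙ + 1452)*(1/4823) = (8711/6)*(1/4823) = 8711/28938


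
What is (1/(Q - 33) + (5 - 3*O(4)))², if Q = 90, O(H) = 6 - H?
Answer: 3136/3249 ≈ 0.96522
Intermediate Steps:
(1/(Q - 33) + (5 - 3*O(4)))² = (1/(90 - 33) + (5 - 3*(6 - 1*4)))² = (1/57 + (5 - 3*(6 - 4)))² = (1/57 + (5 - 3*2))² = (1/57 + (5 - 6))² = (1/57 - 1)² = (-56/57)² = 3136/3249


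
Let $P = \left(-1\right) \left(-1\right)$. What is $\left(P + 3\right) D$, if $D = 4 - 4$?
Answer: $0$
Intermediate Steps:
$D = 0$ ($D = 4 - 4 = 0$)
$P = 1$
$\left(P + 3\right) D = \left(1 + 3\right) 0 = 4 \cdot 0 = 0$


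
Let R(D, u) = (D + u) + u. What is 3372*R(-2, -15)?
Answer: -107904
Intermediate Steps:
R(D, u) = D + 2*u
3372*R(-2, -15) = 3372*(-2 + 2*(-15)) = 3372*(-2 - 30) = 3372*(-32) = -107904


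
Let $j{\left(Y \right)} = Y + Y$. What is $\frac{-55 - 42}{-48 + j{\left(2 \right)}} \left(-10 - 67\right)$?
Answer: $- \frac{679}{4} \approx -169.75$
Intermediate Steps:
$j{\left(Y \right)} = 2 Y$
$\frac{-55 - 42}{-48 + j{\left(2 \right)}} \left(-10 - 67\right) = \frac{-55 - 42}{-48 + 2 \cdot 2} \left(-10 - 67\right) = - \frac{97}{-48 + 4} \left(-77\right) = - \frac{97}{-44} \left(-77\right) = \left(-97\right) \left(- \frac{1}{44}\right) \left(-77\right) = \frac{97}{44} \left(-77\right) = - \frac{679}{4}$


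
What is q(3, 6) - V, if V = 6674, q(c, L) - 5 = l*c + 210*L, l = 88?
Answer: -5145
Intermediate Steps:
q(c, L) = 5 + 88*c + 210*L (q(c, L) = 5 + (88*c + 210*L) = 5 + 88*c + 210*L)
q(3, 6) - V = (5 + 88*3 + 210*6) - 1*6674 = (5 + 264 + 1260) - 6674 = 1529 - 6674 = -5145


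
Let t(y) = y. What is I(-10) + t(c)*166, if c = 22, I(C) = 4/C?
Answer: 18258/5 ≈ 3651.6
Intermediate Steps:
I(-10) + t(c)*166 = 4/(-10) + 22*166 = 4*(-1/10) + 3652 = -2/5 + 3652 = 18258/5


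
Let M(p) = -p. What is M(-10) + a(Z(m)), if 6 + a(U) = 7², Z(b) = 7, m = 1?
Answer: 53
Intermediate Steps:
a(U) = 43 (a(U) = -6 + 7² = -6 + 49 = 43)
M(-10) + a(Z(m)) = -1*(-10) + 43 = 10 + 43 = 53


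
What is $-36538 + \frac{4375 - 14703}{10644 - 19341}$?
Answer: $- \frac{317760658}{8697} \approx -36537.0$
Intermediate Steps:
$-36538 + \frac{4375 - 14703}{10644 - 19341} = -36538 - \frac{10328}{-8697} = -36538 - - \frac{10328}{8697} = -36538 + \frac{10328}{8697} = - \frac{317760658}{8697}$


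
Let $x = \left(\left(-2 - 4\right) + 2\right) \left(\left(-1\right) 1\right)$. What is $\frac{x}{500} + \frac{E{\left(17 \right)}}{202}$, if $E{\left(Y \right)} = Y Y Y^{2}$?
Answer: $\frac{10440327}{25250} \approx 413.48$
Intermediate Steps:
$E{\left(Y \right)} = Y^{4}$ ($E{\left(Y \right)} = Y^{2} Y^{2} = Y^{4}$)
$x = 4$ ($x = \left(\left(-2 - 4\right) + 2\right) \left(-1\right) = \left(-6 + 2\right) \left(-1\right) = \left(-4\right) \left(-1\right) = 4$)
$\frac{x}{500} + \frac{E{\left(17 \right)}}{202} = \frac{4}{500} + \frac{17^{4}}{202} = 4 \cdot \frac{1}{500} + 83521 \cdot \frac{1}{202} = \frac{1}{125} + \frac{83521}{202} = \frac{10440327}{25250}$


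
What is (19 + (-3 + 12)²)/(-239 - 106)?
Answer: -20/69 ≈ -0.28986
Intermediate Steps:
(19 + (-3 + 12)²)/(-239 - 106) = (19 + 9²)/(-345) = (19 + 81)*(-1/345) = 100*(-1/345) = -20/69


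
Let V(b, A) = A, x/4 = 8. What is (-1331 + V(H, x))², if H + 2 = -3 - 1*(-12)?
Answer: 1687401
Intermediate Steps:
H = 7 (H = -2 + (-3 - 1*(-12)) = -2 + (-3 + 12) = -2 + 9 = 7)
x = 32 (x = 4*8 = 32)
(-1331 + V(H, x))² = (-1331 + 32)² = (-1299)² = 1687401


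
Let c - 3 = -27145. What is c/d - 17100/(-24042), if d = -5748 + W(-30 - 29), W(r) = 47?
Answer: 125005844/22843907 ≈ 5.4722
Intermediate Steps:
c = -27142 (c = 3 - 27145 = -27142)
d = -5701 (d = -5748 + 47 = -5701)
c/d - 17100/(-24042) = -27142/(-5701) - 17100/(-24042) = -27142*(-1/5701) - 17100*(-1/24042) = 27142/5701 + 2850/4007 = 125005844/22843907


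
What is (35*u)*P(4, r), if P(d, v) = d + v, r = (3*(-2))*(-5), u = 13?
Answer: 15470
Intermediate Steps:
r = 30 (r = -6*(-5) = 30)
(35*u)*P(4, r) = (35*13)*(4 + 30) = 455*34 = 15470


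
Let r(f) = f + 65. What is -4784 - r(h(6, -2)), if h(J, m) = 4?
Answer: -4853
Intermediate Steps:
r(f) = 65 + f
-4784 - r(h(6, -2)) = -4784 - (65 + 4) = -4784 - 1*69 = -4784 - 69 = -4853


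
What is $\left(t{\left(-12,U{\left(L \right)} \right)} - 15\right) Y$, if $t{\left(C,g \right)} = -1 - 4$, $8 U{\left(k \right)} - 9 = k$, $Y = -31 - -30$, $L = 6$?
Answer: $20$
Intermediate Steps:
$Y = -1$ ($Y = -31 + 30 = -1$)
$U{\left(k \right)} = \frac{9}{8} + \frac{k}{8}$
$t{\left(C,g \right)} = -5$ ($t{\left(C,g \right)} = -1 - 4 = -5$)
$\left(t{\left(-12,U{\left(L \right)} \right)} - 15\right) Y = \left(-5 - 15\right) \left(-1\right) = \left(-20\right) \left(-1\right) = 20$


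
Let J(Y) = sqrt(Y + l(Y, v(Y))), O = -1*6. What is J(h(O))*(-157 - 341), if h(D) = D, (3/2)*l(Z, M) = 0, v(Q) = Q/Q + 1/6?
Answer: -498*I*sqrt(6) ≈ -1219.8*I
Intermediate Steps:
v(Q) = 7/6 (v(Q) = 1 + 1*(1/6) = 1 + 1/6 = 7/6)
O = -6
l(Z, M) = 0 (l(Z, M) = (2/3)*0 = 0)
J(Y) = sqrt(Y) (J(Y) = sqrt(Y + 0) = sqrt(Y))
J(h(O))*(-157 - 341) = sqrt(-6)*(-157 - 341) = (I*sqrt(6))*(-498) = -498*I*sqrt(6)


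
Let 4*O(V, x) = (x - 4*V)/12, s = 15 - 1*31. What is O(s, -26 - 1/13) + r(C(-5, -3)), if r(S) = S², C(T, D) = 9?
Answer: 51037/624 ≈ 81.790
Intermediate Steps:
s = -16 (s = 15 - 31 = -16)
O(V, x) = -V/12 + x/48 (O(V, x) = ((x - 4*V)/12)/4 = ((x - 4*V)*(1/12))/4 = (-V/3 + x/12)/4 = -V/12 + x/48)
O(s, -26 - 1/13) + r(C(-5, -3)) = (-1/12*(-16) + (-26 - 1/13)/48) + 9² = (4/3 + (-26 - 1*1/13)/48) + 81 = (4/3 + (-26 - 1/13)/48) + 81 = (4/3 + (1/48)*(-339/13)) + 81 = (4/3 - 113/208) + 81 = 493/624 + 81 = 51037/624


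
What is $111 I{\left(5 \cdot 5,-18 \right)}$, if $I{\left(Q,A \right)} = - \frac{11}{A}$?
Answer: $\frac{407}{6} \approx 67.833$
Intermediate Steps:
$111 I{\left(5 \cdot 5,-18 \right)} = 111 \left(- \frac{11}{-18}\right) = 111 \left(\left(-11\right) \left(- \frac{1}{18}\right)\right) = 111 \cdot \frac{11}{18} = \frac{407}{6}$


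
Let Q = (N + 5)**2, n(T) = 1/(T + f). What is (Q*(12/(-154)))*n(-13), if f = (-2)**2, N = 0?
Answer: 50/231 ≈ 0.21645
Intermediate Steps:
f = 4
n(T) = 1/(4 + T) (n(T) = 1/(T + 4) = 1/(4 + T))
Q = 25 (Q = (0 + 5)**2 = 5**2 = 25)
(Q*(12/(-154)))*n(-13) = (25*(12/(-154)))/(4 - 13) = (25*(12*(-1/154)))/(-9) = (25*(-6/77))*(-1/9) = -150/77*(-1/9) = 50/231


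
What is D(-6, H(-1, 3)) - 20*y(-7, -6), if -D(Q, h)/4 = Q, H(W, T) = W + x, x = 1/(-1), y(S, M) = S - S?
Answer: 24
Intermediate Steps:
y(S, M) = 0
x = -1
H(W, T) = -1 + W (H(W, T) = W - 1 = -1 + W)
D(Q, h) = -4*Q
D(-6, H(-1, 3)) - 20*y(-7, -6) = -4*(-6) - 20*0 = 24 + 0 = 24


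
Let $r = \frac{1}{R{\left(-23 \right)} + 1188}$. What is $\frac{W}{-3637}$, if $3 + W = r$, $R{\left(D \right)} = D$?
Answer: $\frac{3494}{4237105} \approx 0.00082462$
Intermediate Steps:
$r = \frac{1}{1165}$ ($r = \frac{1}{-23 + 1188} = \frac{1}{1165} \approx 0.00085837$)
$W = - \frac{3494}{1165}$ ($W = -3 + \frac{1}{1165} = - \frac{3494}{1165} \approx -2.9991$)
$\frac{W}{-3637} = - \frac{3494}{1165 \left(-3637\right)} = \left(- \frac{3494}{1165}\right) \left(- \frac{1}{3637}\right) = \frac{3494}{4237105}$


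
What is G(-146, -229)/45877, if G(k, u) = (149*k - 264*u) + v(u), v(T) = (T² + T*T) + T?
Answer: 143355/45877 ≈ 3.1248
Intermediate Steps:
v(T) = T + 2*T² (v(T) = (T² + T²) + T = 2*T² + T = T + 2*T²)
G(k, u) = -264*u + 149*k + u*(1 + 2*u) (G(k, u) = (149*k - 264*u) + u*(1 + 2*u) = (-264*u + 149*k) + u*(1 + 2*u) = -264*u + 149*k + u*(1 + 2*u))
G(-146, -229)/45877 = (-263*(-229) + 2*(-229)² + 149*(-146))/45877 = (60227 + 2*52441 - 21754)*(1/45877) = (60227 + 104882 - 21754)*(1/45877) = 143355*(1/45877) = 143355/45877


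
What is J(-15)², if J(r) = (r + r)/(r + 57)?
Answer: 25/49 ≈ 0.51020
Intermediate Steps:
J(r) = 2*r/(57 + r) (J(r) = (2*r)/(57 + r) = 2*r/(57 + r))
J(-15)² = (2*(-15)/(57 - 15))² = (2*(-15)/42)² = (2*(-15)*(1/42))² = (-5/7)² = 25/49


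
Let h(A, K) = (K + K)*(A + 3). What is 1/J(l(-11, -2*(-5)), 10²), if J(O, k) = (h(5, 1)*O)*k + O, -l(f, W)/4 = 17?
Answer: -1/108868 ≈ -9.1854e-6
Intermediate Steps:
l(f, W) = -68 (l(f, W) = -4*17 = -68)
h(A, K) = 2*K*(3 + A) (h(A, K) = (2*K)*(3 + A) = 2*K*(3 + A))
J(O, k) = O + 16*O*k (J(O, k) = ((2*1*(3 + 5))*O)*k + O = ((2*1*8)*O)*k + O = (16*O)*k + O = 16*O*k + O = O + 16*O*k)
1/J(l(-11, -2*(-5)), 10²) = 1/(-68*(1 + 16*10²)) = 1/(-68*(1 + 16*100)) = 1/(-68*(1 + 1600)) = 1/(-68*1601) = 1/(-108868) = -1/108868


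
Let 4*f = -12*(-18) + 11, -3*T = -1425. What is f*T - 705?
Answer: 105005/4 ≈ 26251.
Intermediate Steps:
T = 475 (T = -1/3*(-1425) = 475)
f = 227/4 (f = (-12*(-18) + 11)/4 = (216 + 11)/4 = (1/4)*227 = 227/4 ≈ 56.750)
f*T - 705 = (227/4)*475 - 705 = 107825/4 - 705 = 105005/4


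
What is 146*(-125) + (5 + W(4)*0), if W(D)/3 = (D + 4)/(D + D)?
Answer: -18245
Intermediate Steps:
W(D) = 3*(4 + D)/(2*D) (W(D) = 3*((D + 4)/(D + D)) = 3*((4 + D)/((2*D))) = 3*((4 + D)*(1/(2*D))) = 3*((4 + D)/(2*D)) = 3*(4 + D)/(2*D))
146*(-125) + (5 + W(4)*0) = 146*(-125) + (5 + (3/2 + 6/4)*0) = -18250 + (5 + (3/2 + 6*(1/4))*0) = -18250 + (5 + (3/2 + 3/2)*0) = -18250 + (5 + 3*0) = -18250 + (5 + 0) = -18250 + 5 = -18245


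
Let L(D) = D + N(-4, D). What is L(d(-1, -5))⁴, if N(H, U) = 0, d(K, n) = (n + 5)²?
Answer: 0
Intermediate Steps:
d(K, n) = (5 + n)²
L(D) = D (L(D) = D + 0 = D)
L(d(-1, -5))⁴ = ((5 - 5)²)⁴ = (0²)⁴ = 0⁴ = 0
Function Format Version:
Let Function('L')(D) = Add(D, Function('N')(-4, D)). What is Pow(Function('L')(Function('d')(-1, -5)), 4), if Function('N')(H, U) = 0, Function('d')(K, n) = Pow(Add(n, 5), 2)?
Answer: 0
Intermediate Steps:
Function('d')(K, n) = Pow(Add(5, n), 2)
Function('L')(D) = D (Function('L')(D) = Add(D, 0) = D)
Pow(Function('L')(Function('d')(-1, -5)), 4) = Pow(Pow(Add(5, -5), 2), 4) = Pow(Pow(0, 2), 4) = Pow(0, 4) = 0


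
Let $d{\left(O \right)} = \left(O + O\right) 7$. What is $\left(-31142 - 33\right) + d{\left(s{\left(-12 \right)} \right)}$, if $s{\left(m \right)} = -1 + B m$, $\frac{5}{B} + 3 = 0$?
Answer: $-30909$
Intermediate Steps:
$B = - \frac{5}{3}$ ($B = \frac{5}{-3 + 0} = \frac{5}{-3} = 5 \left(- \frac{1}{3}\right) = - \frac{5}{3} \approx -1.6667$)
$s{\left(m \right)} = -1 - \frac{5 m}{3}$
$d{\left(O \right)} = 14 O$ ($d{\left(O \right)} = 2 O 7 = 14 O$)
$\left(-31142 - 33\right) + d{\left(s{\left(-12 \right)} \right)} = \left(-31142 - 33\right) + 14 \left(-1 - -20\right) = -31175 + 14 \left(-1 + 20\right) = -31175 + 14 \cdot 19 = -31175 + 266 = -30909$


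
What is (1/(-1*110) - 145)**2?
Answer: 254434401/12100 ≈ 21028.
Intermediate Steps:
(1/(-1*110) - 145)**2 = (1/(-110) - 145)**2 = (-1/110 - 145)**2 = (-15951/110)**2 = 254434401/12100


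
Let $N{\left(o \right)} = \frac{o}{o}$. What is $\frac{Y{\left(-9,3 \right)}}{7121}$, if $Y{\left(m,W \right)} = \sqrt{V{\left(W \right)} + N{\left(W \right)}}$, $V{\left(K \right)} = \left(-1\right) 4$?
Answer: $\frac{i \sqrt{3}}{7121} \approx 0.00024323 i$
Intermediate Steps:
$N{\left(o \right)} = 1$
$V{\left(K \right)} = -4$
$Y{\left(m,W \right)} = i \sqrt{3}$ ($Y{\left(m,W \right)} = \sqrt{-4 + 1} = \sqrt{-3} = i \sqrt{3}$)
$\frac{Y{\left(-9,3 \right)}}{7121} = \frac{i \sqrt{3}}{7121}$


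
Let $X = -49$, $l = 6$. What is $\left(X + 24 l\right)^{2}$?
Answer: $9025$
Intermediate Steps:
$\left(X + 24 l\right)^{2} = \left(-49 + 24 \cdot 6\right)^{2} = \left(-49 + 144\right)^{2} = 95^{2} = 9025$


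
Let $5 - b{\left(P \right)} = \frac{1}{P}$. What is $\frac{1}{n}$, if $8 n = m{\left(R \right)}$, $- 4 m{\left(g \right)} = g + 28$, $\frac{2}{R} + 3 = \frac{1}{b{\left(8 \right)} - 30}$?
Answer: $- \frac{9776}{8353} \approx -1.1704$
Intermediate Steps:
$b{\left(P \right)} = 5 - \frac{1}{P}$
$R = - \frac{402}{611}$ ($R = \frac{2}{-3 + \frac{1}{\left(5 - \frac{1}{8}\right) - 30}} = \frac{2}{-3 + \frac{1}{\frac{39}{8} - 30}} = \frac{2}{-3 + \frac{1}{- \frac{201}{8}}} = \frac{2}{-3 - \frac{8}{201}} = \frac{2}{- \frac{611}{201}} = 2 \left(- \frac{201}{611}\right) = - \frac{402}{611} \approx -0.65794$)
$m{\left(g \right)} = -7 - \frac{g}{4}$ ($m{\left(g \right)} = - \frac{g + 28}{4} = - \frac{28 + g}{4} = -7 - \frac{g}{4}$)
$n = - \frac{8353}{9776}$ ($n = \frac{-7 - - \frac{201}{1222}}{8} = \frac{-7 + \frac{201}{1222}}{8} = \frac{1}{8} \left(- \frac{8353}{1222}\right) = - \frac{8353}{9776} \approx -0.85444$)
$\frac{1}{n} = \frac{1}{- \frac{8353}{9776}} = - \frac{9776}{8353}$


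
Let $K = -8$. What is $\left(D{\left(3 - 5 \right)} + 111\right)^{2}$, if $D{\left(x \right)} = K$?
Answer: $10609$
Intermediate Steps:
$D{\left(x \right)} = -8$
$\left(D{\left(3 - 5 \right)} + 111\right)^{2} = \left(-8 + 111\right)^{2} = 103^{2} = 10609$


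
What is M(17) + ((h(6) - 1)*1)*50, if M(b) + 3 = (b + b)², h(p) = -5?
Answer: 853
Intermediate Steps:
M(b) = -3 + 4*b² (M(b) = -3 + (b + b)² = -3 + (2*b)² = -3 + 4*b²)
M(17) + ((h(6) - 1)*1)*50 = (-3 + 4*17²) + ((-5 - 1)*1)*50 = (-3 + 4*289) - 6*1*50 = (-3 + 1156) - 6*50 = 1153 - 300 = 853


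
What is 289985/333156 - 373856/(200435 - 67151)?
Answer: -2386166911/1233454564 ≈ -1.9345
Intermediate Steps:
289985/333156 - 373856/(200435 - 67151) = 289985*(1/333156) - 373856/133284 = 289985/333156 - 373856*1/133284 = 289985/333156 - 93464/33321 = -2386166911/1233454564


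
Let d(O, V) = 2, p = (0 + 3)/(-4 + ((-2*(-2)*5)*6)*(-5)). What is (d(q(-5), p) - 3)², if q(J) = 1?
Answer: 1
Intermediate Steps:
p = -3/604 (p = 3/(-4 + ((4*5)*6)*(-5)) = 3/(-4 + (20*6)*(-5)) = 3/(-4 + 120*(-5)) = 3/(-4 - 600) = 3/(-604) = 3*(-1/604) = -3/604 ≈ -0.0049669)
(d(q(-5), p) - 3)² = (2 - 3)² = (-1)² = 1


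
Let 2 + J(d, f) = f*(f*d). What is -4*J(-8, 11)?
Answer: 3880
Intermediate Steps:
J(d, f) = -2 + d*f**2 (J(d, f) = -2 + f*(f*d) = -2 + f*(d*f) = -2 + d*f**2)
-4*J(-8, 11) = -4*(-2 - 8*11**2) = -4*(-2 - 8*121) = -4*(-2 - 968) = -4*(-970) = 3880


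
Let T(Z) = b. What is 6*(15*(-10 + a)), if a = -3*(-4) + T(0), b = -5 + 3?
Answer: 0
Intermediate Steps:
b = -2
T(Z) = -2
a = 10 (a = -3*(-4) - 2 = 12 - 2 = 10)
6*(15*(-10 + a)) = 6*(15*(-10 + 10)) = 6*(15*0) = 6*0 = 0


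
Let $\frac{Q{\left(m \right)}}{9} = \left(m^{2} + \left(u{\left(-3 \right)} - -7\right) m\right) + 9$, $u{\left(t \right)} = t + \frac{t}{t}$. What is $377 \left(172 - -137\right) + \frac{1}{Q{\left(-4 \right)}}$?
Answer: $\frac{5242186}{45} \approx 1.1649 \cdot 10^{5}$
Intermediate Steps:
$u{\left(t \right)} = 1 + t$ ($u{\left(t \right)} = t + 1 = 1 + t$)
$Q{\left(m \right)} = 81 + 9 m^{2} + 45 m$ ($Q{\left(m \right)} = 9 \left(\left(m^{2} + \left(\left(1 - 3\right) - -7\right) m\right) + 9\right) = 9 \left(\left(m^{2} + \left(-2 + 7\right) m\right) + 9\right) = 9 \left(\left(m^{2} + 5 m\right) + 9\right) = 9 \left(9 + m^{2} + 5 m\right) = 81 + 9 m^{2} + 45 m$)
$377 \left(172 - -137\right) + \frac{1}{Q{\left(-4 \right)}} = 377 \left(172 - -137\right) + \frac{1}{81 + 9 \left(-4\right)^{2} + 45 \left(-4\right)} = 377 \left(172 + 137\right) + \frac{1}{81 + 9 \cdot 16 - 180} = 377 \cdot 309 + \frac{1}{81 + 144 - 180} = 116493 + \frac{1}{45} = \frac{5242186}{45}$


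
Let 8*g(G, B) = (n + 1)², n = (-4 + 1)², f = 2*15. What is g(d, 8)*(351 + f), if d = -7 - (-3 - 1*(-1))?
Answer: 9525/2 ≈ 4762.5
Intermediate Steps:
f = 30
n = 9 (n = (-3)² = 9)
d = -5 (d = -7 - (-3 + 1) = -7 - 1*(-2) = -7 + 2 = -5)
g(G, B) = 25/2 (g(G, B) = (9 + 1)²/8 = (⅛)*10² = (⅛)*100 = 25/2)
g(d, 8)*(351 + f) = 25*(351 + 30)/2 = (25/2)*381 = 9525/2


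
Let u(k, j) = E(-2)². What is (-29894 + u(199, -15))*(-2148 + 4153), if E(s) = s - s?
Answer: -59937470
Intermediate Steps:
E(s) = 0
u(k, j) = 0 (u(k, j) = 0² = 0)
(-29894 + u(199, -15))*(-2148 + 4153) = (-29894 + 0)*(-2148 + 4153) = -29894*2005 = -59937470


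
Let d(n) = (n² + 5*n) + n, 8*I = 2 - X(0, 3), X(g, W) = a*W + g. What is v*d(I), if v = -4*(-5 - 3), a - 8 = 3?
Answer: -527/2 ≈ -263.50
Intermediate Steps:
a = 11 (a = 8 + 3 = 11)
X(g, W) = g + 11*W (X(g, W) = 11*W + g = g + 11*W)
v = 32 (v = -4*(-8) = 32)
I = -31/8 (I = (2 - (0 + 11*3))/8 = (2 - (0 + 33))/8 = (2 - 1*33)/8 = (2 - 33)/8 = (⅛)*(-31) = -31/8 ≈ -3.8750)
d(n) = n² + 6*n
v*d(I) = 32*(-31*(6 - 31/8)/8) = 32*(-31/8*17/8) = 32*(-527/64) = -527/2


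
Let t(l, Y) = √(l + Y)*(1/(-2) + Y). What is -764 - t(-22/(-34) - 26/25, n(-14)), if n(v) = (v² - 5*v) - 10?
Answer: -764 - 3577*√37689/170 ≈ -4848.9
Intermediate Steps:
n(v) = -10 + v² - 5*v
t(l, Y) = √(Y + l)*(-½ + Y)
-764 - t(-22/(-34) - 26/25, n(-14)) = -764 - √((-10 + (-14)² - 5*(-14)) + (-22/(-34) - 26/25))*(-½ + (-10 + (-14)² - 5*(-14))) = -764 - √((-10 + 196 + 70) + (-22*(-1/34) - 26*1/25))*(-½ + (-10 + 196 + 70)) = -764 - √(256 + (11/17 - 26/25))*(-½ + 256) = -764 - √(256 - 167/425)*511/2 = -764 - √(108633/425)*511/2 = -764 - 7*√37689/85*511/2 = -764 - 3577*√37689/170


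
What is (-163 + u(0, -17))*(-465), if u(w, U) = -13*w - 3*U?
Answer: 52080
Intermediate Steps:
(-163 + u(0, -17))*(-465) = (-163 + (-13*0 - 3*(-17)))*(-465) = (-163 + (0 + 51))*(-465) = (-163 + 51)*(-465) = -112*(-465) = 52080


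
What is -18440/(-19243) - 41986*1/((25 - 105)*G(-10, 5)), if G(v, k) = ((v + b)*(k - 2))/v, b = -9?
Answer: 408172619/4387404 ≈ 93.033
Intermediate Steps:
G(v, k) = (-9 + v)*(-2 + k)/v (G(v, k) = ((v - 9)*(k - 2))/v = ((-9 + v)*(-2 + k))/v = (-9 + v)*(-2 + k)/v)
-18440/(-19243) - 41986*1/((25 - 105)*G(-10, 5)) = -18440/(-19243) - 41986*(-10/((25 - 105)*(18 - 9*5 - 10*(-2 + 5)))) = -18440*(-1/19243) - 41986*1/(8*(18 - 45 - 10*3)) = 18440/19243 - 41986*1/(8*(18 - 45 - 30)) = 18440/19243 - 41986/((-(-8)*(-57))) = 18440/19243 - 41986/((-80*57/10)) = 18440/19243 - 41986/(-456) = 18440/19243 - 41986*(-1/456) = 18440/19243 + 20993/228 = 408172619/4387404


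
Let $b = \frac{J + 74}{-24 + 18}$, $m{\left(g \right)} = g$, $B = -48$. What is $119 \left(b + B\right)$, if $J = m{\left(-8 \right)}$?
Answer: $-7021$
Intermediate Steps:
$J = -8$
$b = -11$ ($b = \frac{-8 + 74}{-24 + 18} = \frac{66}{-6} = 66 \left(- \frac{1}{6}\right) = -11$)
$119 \left(b + B\right) = 119 \left(-11 - 48\right) = 119 \left(-59\right) = -7021$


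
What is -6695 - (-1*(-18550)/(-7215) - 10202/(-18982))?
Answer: -91663608668/13695513 ≈ -6693.0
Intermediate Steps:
-6695 - (-1*(-18550)/(-7215) - 10202/(-18982)) = -6695 - (18550*(-1/7215) - 10202*(-1/18982)) = -6695 - (-3710/1443 + 5101/9491) = -6695 - 1*(-27850867/13695513) = -6695 + 27850867/13695513 = -91663608668/13695513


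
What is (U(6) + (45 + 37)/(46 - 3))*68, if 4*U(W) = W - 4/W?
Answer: 28424/129 ≈ 220.34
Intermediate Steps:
U(W) = -1/W + W/4 (U(W) = (W - 4/W)/4 = -1/W + W/4)
(U(6) + (45 + 37)/(46 - 3))*68 = ((-1/6 + (¼)*6) + (45 + 37)/(46 - 3))*68 = ((-1*⅙ + 3/2) + 82/43)*68 = ((-⅙ + 3/2) + 82*(1/43))*68 = (4/3 + 82/43)*68 = (418/129)*68 = 28424/129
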